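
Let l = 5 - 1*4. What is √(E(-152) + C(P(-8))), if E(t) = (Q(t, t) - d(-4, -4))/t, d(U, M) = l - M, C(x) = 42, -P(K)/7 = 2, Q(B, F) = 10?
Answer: √242402/76 ≈ 6.4782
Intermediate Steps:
P(K) = -14 (P(K) = -7*2 = -14)
l = 1 (l = 5 - 4 = 1)
d(U, M) = 1 - M
E(t) = 5/t (E(t) = (10 - (1 - 1*(-4)))/t = (10 - (1 + 4))/t = (10 - 1*5)/t = (10 - 5)/t = 5/t)
√(E(-152) + C(P(-8))) = √(5/(-152) + 42) = √(5*(-1/152) + 42) = √(-5/152 + 42) = √(6379/152) = √242402/76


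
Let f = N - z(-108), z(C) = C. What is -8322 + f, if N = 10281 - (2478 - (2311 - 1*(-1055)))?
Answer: 2955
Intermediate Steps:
N = 11169 (N = 10281 - (2478 - (2311 + 1055)) = 10281 - (2478 - 1*3366) = 10281 - (2478 - 3366) = 10281 - 1*(-888) = 10281 + 888 = 11169)
f = 11277 (f = 11169 - 1*(-108) = 11169 + 108 = 11277)
-8322 + f = -8322 + 11277 = 2955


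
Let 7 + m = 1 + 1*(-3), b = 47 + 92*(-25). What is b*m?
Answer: 20277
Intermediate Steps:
b = -2253 (b = 47 - 2300 = -2253)
m = -9 (m = -7 + (1 + 1*(-3)) = -7 + (1 - 3) = -7 - 2 = -9)
b*m = -2253*(-9) = 20277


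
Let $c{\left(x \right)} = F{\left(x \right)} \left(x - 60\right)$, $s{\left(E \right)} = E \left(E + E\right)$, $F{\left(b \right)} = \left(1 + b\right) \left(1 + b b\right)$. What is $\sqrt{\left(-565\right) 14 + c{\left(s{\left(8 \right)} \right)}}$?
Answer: $\sqrt{143721310} \approx 11988.0$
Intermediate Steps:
$F{\left(b \right)} = \left(1 + b\right) \left(1 + b^{2}\right)$
$s{\left(E \right)} = 2 E^{2}$ ($s{\left(E \right)} = E 2 E = 2 E^{2}$)
$c{\left(x \right)} = \left(-60 + x\right) \left(1 + x + x^{2} + x^{3}\right)$ ($c{\left(x \right)} = \left(1 + x + x^{2} + x^{3}\right) \left(x - 60\right) = \left(1 + x + x^{2} + x^{3}\right) \left(-60 + x\right) = \left(-60 + x\right) \left(1 + x + x^{2} + x^{3}\right)$)
$\sqrt{\left(-565\right) 14 + c{\left(s{\left(8 \right)} \right)}} = \sqrt{\left(-565\right) 14 + \left(-60 + 2 \cdot 8^{2}\right) \left(1 + 2 \cdot 8^{2} + \left(2 \cdot 8^{2}\right)^{2} + \left(2 \cdot 8^{2}\right)^{3}\right)} = \sqrt{-7910 + \left(-60 + 2 \cdot 64\right) \left(1 + 2 \cdot 64 + \left(2 \cdot 64\right)^{2} + \left(2 \cdot 64\right)^{3}\right)} = \sqrt{-7910 + \left(-60 + 128\right) \left(1 + 128 + 128^{2} + 128^{3}\right)} = \sqrt{-7910 + 68 \left(1 + 128 + 16384 + 2097152\right)} = \sqrt{-7910 + 68 \cdot 2113665} = \sqrt{-7910 + 143729220} = \sqrt{143721310}$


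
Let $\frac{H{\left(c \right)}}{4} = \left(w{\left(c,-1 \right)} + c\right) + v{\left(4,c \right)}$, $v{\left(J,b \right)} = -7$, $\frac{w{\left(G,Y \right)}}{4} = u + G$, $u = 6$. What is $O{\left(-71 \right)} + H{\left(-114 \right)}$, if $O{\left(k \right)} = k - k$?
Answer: $-2212$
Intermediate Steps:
$w{\left(G,Y \right)} = 24 + 4 G$ ($w{\left(G,Y \right)} = 4 \left(6 + G\right) = 24 + 4 G$)
$O{\left(k \right)} = 0$
$H{\left(c \right)} = 68 + 20 c$ ($H{\left(c \right)} = 4 \left(\left(\left(24 + 4 c\right) + c\right) - 7\right) = 4 \left(\left(24 + 5 c\right) - 7\right) = 4 \left(17 + 5 c\right) = 68 + 20 c$)
$O{\left(-71 \right)} + H{\left(-114 \right)} = 0 + \left(68 + 20 \left(-114\right)\right) = 0 + \left(68 - 2280\right) = 0 - 2212 = -2212$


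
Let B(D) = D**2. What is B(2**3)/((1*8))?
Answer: 8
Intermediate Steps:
B(2**3)/((1*8)) = (2**3)**2/((1*8)) = 8**2/8 = 64*(1/8) = 8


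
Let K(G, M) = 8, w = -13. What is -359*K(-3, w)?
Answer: -2872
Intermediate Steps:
-359*K(-3, w) = -359*8 = -2872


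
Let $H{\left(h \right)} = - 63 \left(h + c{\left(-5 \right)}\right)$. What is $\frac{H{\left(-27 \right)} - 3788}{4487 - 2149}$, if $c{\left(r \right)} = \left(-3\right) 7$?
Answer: $- \frac{382}{1169} \approx -0.32678$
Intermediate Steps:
$c{\left(r \right)} = -21$
$H{\left(h \right)} = 1323 - 63 h$ ($H{\left(h \right)} = - 63 \left(h - 21\right) = - 63 \left(-21 + h\right) = 1323 - 63 h$)
$\frac{H{\left(-27 \right)} - 3788}{4487 - 2149} = \frac{\left(1323 - -1701\right) - 3788}{4487 - 2149} = \frac{\left(1323 + 1701\right) - 3788}{2338} = \left(3024 - 3788\right) \frac{1}{2338} = \left(-764\right) \frac{1}{2338} = - \frac{382}{1169}$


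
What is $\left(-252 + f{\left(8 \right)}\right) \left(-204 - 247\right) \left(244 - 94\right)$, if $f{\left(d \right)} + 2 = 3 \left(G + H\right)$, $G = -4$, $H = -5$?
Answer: $19009650$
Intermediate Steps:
$f{\left(d \right)} = -29$ ($f{\left(d \right)} = -2 + 3 \left(-4 - 5\right) = -2 + 3 \left(-9\right) = -2 - 27 = -29$)
$\left(-252 + f{\left(8 \right)}\right) \left(-204 - 247\right) \left(244 - 94\right) = \left(-252 - 29\right) \left(-204 - 247\right) \left(244 - 94\right) = - 281 \left(\left(-451\right) 150\right) = \left(-281\right) \left(-67650\right) = 19009650$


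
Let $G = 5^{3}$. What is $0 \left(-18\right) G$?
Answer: $0$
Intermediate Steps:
$G = 125$
$0 \left(-18\right) G = 0 \left(-18\right) 125 = 0 \cdot 125 = 0$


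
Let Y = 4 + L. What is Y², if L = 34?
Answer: 1444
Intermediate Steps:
Y = 38 (Y = 4 + 34 = 38)
Y² = 38² = 1444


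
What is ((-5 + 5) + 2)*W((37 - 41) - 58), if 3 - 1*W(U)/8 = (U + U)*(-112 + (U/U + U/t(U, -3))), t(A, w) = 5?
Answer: -1223888/5 ≈ -2.4478e+5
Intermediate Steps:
W(U) = 24 - 16*U*(-111 + U/5) (W(U) = 24 - 8*(U + U)*(-112 + (U/U + U/5)) = 24 - 8*2*U*(-112 + (1 + U*(⅕))) = 24 - 8*2*U*(-112 + (1 + U/5)) = 24 - 8*2*U*(-111 + U/5) = 24 - 16*U*(-111 + U/5))
((-5 + 5) + 2)*W((37 - 41) - 58) = ((-5 + 5) + 2)*(24 + 1776*((37 - 41) - 58) - 16*((37 - 41) - 58)²/5) = (0 + 2)*(24 + 1776*(-4 - 58) - 16*(-4 - 58)²/5) = 2*(24 + 1776*(-62) - 16/5*(-62)²) = 2*(24 - 110112 - 16/5*3844) = 2*(24 - 110112 - 61504/5) = 2*(-611944/5) = -1223888/5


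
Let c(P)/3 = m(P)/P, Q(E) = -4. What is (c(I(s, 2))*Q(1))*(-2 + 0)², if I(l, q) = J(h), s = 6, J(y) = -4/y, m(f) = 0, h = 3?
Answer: 0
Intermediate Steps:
I(l, q) = -4/3
c(P) = 0 (c(P) = 3*(0/P) = 3*0 = 0)
(c(I(s, 2))*Q(1))*(-2 + 0)² = (0*(-4))*(-2 + 0)² = 0*(-2)² = 0*4 = 0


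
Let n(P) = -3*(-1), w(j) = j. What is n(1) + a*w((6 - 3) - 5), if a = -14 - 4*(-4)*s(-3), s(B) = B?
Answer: 127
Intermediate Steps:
n(P) = 3
a = -62 (a = -14 - 4*(-4)*(-3) = -14 - (-16)*(-3) = -14 - 1*48 = -14 - 48 = -62)
n(1) + a*w((6 - 3) - 5) = 3 - 62*((6 - 3) - 5) = 3 - 62*(3 - 5) = 3 - 62*(-2) = 3 + 124 = 127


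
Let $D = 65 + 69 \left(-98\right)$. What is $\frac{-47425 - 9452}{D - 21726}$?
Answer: $\frac{56877}{28423} \approx 2.0011$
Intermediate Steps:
$D = -6697$ ($D = 65 - 6762 = -6697$)
$\frac{-47425 - 9452}{D - 21726} = \frac{-47425 - 9452}{-6697 - 21726} = - \frac{56877}{-28423} = \left(-56877\right) \left(- \frac{1}{28423}\right) = \frac{56877}{28423}$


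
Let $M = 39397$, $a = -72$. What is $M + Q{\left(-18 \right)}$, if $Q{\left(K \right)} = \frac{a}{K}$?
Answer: $39401$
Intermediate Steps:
$Q{\left(K \right)} = - \frac{72}{K}$
$M + Q{\left(-18 \right)} = 39397 - \frac{72}{-18} = 39397 - -4 = 39397 + 4 = 39401$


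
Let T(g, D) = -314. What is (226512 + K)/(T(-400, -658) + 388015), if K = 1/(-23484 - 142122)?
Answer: 37511746271/64205611806 ≈ 0.58424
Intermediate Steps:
K = -1/165606 (K = 1/(-165606) = -1/165606 ≈ -6.0384e-6)
(226512 + K)/(T(-400, -658) + 388015) = (226512 - 1/165606)/(-314 + 388015) = (37511746271/165606)/387701 = (37511746271/165606)*(1/387701) = 37511746271/64205611806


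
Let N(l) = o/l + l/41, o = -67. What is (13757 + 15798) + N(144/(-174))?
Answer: 845691131/28536 ≈ 29636.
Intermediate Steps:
N(l) = -67/l + l/41
(13757 + 15798) + N(144/(-174)) = (13757 + 15798) + (-67/(144/(-174)) + (144/(-174))/41) = 29555 + (-67/(144*(-1/174)) + (144*(-1/174))/41) = 29555 + (-67/(-24/29) + (1/41)*(-24/29)) = 29555 + (-67*(-29/24) - 24/1189) = 29555 + (1943/24 - 24/1189) = 29555 + 2309651/28536 = 845691131/28536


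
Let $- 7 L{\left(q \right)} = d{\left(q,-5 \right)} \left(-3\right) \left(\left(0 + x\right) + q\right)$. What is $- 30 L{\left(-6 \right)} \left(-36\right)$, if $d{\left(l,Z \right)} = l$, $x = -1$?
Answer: $19440$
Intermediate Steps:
$L{\left(q \right)} = \frac{3 q \left(-1 + q\right)}{7}$ ($L{\left(q \right)} = - \frac{q \left(-3\right) \left(\left(0 - 1\right) + q\right)}{7} = - \frac{- 3 q \left(-1 + q\right)}{7} = - \frac{\left(-3\right) q \left(-1 + q\right)}{7} = \frac{3 q \left(-1 + q\right)}{7}$)
$- 30 L{\left(-6 \right)} \left(-36\right) = - 30 \cdot \frac{3}{7} \left(-6\right) \left(-1 - 6\right) \left(-36\right) = - 30 \cdot \frac{3}{7} \left(-6\right) \left(-7\right) \left(-36\right) = \left(-30\right) 18 \left(-36\right) = \left(-540\right) \left(-36\right) = 19440$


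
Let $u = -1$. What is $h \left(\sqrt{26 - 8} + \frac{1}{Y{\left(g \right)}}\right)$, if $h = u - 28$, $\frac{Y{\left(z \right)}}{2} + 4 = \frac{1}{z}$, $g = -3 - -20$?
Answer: $\frac{493}{134} - 87 \sqrt{2} \approx -119.36$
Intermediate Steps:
$g = 17$ ($g = -3 + 20 = 17$)
$Y{\left(z \right)} = -8 + \frac{2}{z}$
$h = -29$ ($h = -1 - 28 = -29$)
$h \left(\sqrt{26 - 8} + \frac{1}{Y{\left(g \right)}}\right) = - 29 \left(\sqrt{26 - 8} + \frac{1}{-8 + \frac{2}{17}}\right) = - 29 \left(\sqrt{18} + \frac{1}{-8 + 2 \cdot \frac{1}{17}}\right) = - 29 \left(3 \sqrt{2} + \frac{1}{-8 + \frac{2}{17}}\right) = - 29 \left(3 \sqrt{2} + \frac{1}{- \frac{134}{17}}\right) = - 29 \left(3 \sqrt{2} - \frac{17}{134}\right) = - 29 \left(- \frac{17}{134} + 3 \sqrt{2}\right) = \frac{493}{134} - 87 \sqrt{2}$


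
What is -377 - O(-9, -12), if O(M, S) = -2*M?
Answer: -395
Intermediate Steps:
-377 - O(-9, -12) = -377 - (-2)*(-9) = -377 - 1*18 = -377 - 18 = -395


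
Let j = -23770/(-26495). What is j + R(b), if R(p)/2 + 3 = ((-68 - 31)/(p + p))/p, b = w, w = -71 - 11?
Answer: -182341561/35630476 ≈ -5.1176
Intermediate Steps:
j = 4754/5299 (j = -23770*(-1/26495) = 4754/5299 ≈ 0.89715)
w = -82
b = -82
R(p) = -6 - 99/p² (R(p) = -6 + 2*(((-68 - 31)/(p + p))/p) = -6 + 2*((-99*1/(2*p))/p) = -6 + 2*((-99/(2*p))/p) = -6 + 2*(-99/(2*p²)) = -6 - 99/p²)
j + R(b) = 4754/5299 + (-6 - 99/(-82)²) = 4754/5299 + (-6 - 99*1/6724) = 4754/5299 + (-6 - 99/6724) = 4754/5299 - 40443/6724 = -182341561/35630476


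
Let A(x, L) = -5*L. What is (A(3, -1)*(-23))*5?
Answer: -575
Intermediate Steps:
(A(3, -1)*(-23))*5 = (-5*(-1)*(-23))*5 = (5*(-23))*5 = -115*5 = -575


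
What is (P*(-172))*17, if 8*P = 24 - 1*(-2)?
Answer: -9503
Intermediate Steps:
P = 13/4 (P = (24 - 1*(-2))/8 = (24 + 2)/8 = (⅛)*26 = 13/4 ≈ 3.2500)
(P*(-172))*17 = ((13/4)*(-172))*17 = -559*17 = -9503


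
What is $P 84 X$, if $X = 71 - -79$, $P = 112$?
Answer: $1411200$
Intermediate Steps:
$X = 150$ ($X = 71 + 79 = 150$)
$P 84 X = 112 \cdot 84 \cdot 150 = 9408 \cdot 150 = 1411200$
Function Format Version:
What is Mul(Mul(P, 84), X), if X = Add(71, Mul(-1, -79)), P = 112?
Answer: 1411200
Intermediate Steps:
X = 150 (X = Add(71, 79) = 150)
Mul(Mul(P, 84), X) = Mul(Mul(112, 84), 150) = Mul(9408, 150) = 1411200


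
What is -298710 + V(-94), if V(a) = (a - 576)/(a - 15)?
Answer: -32558720/109 ≈ -2.9870e+5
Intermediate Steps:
V(a) = (-576 + a)/(-15 + a)
-298710 + V(-94) = -298710 + (-576 - 94)/(-15 - 94) = -298710 - 670/(-109) = -298710 - 1/109*(-670) = -298710 + 670/109 = -32558720/109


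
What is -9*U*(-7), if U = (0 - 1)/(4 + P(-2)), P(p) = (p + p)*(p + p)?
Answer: -63/20 ≈ -3.1500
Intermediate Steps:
P(p) = 4*p**2 (P(p) = (2*p)*(2*p) = 4*p**2)
U = -1/20 (U = (0 - 1)/(4 + 4*(-2)**2) = -1/(4 + 4*4) = -1/(4 + 16) = -1/20 ≈ -0.050000)
-9*U*(-7) = -9*(-1/20)*(-7) = (9/20)*(-7) = -63/20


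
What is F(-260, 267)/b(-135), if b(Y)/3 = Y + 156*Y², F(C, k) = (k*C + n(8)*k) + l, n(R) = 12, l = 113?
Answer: -66103/8528895 ≈ -0.0077505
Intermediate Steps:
F(C, k) = 113 + 12*k + C*k (F(C, k) = (k*C + 12*k) + 113 = (C*k + 12*k) + 113 = (12*k + C*k) + 113 = 113 + 12*k + C*k)
b(Y) = 3*Y + 468*Y² (b(Y) = 3*(Y + 156*Y²) = 3*Y + 468*Y²)
F(-260, 267)/b(-135) = (113 + 12*267 - 260*267)/((3*(-135)*(1 + 156*(-135)))) = (113 + 3204 - 69420)/((3*(-135)*(1 - 21060))) = -66103/(3*(-135)*(-21059)) = -66103/8528895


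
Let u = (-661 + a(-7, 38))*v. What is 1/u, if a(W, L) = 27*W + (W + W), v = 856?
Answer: -1/739584 ≈ -1.3521e-6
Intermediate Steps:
a(W, L) = 29*W (a(W, L) = 27*W + 2*W = 29*W)
u = -739584 (u = (-661 + 29*(-7))*856 = (-661 - 203)*856 = -864*856 = -739584)
1/u = 1/(-739584) = -1/739584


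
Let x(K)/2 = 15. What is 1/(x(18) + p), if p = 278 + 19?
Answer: 1/327 ≈ 0.0030581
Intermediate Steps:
p = 297
x(K) = 30 (x(K) = 2*15 = 30)
1/(x(18) + p) = 1/(30 + 297) = 1/327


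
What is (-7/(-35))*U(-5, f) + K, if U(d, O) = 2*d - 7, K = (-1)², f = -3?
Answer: -12/5 ≈ -2.4000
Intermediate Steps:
K = 1
U(d, O) = -7 + 2*d
(-7/(-35))*U(-5, f) + K = (-7/(-35))*(-7 + 2*(-5)) + 1 = (-7*(-1/35))*(-7 - 10) + 1 = (⅕)*(-17) + 1 = -17/5 + 1 = -12/5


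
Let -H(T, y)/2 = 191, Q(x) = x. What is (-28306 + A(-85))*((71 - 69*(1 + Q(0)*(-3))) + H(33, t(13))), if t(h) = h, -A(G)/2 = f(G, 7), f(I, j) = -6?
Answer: 10751720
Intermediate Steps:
A(G) = 12 (A(G) = -2*(-6) = 12)
H(T, y) = -382 (H(T, y) = -2*191 = -382)
(-28306 + A(-85))*((71 - 69*(1 + Q(0)*(-3))) + H(33, t(13))) = (-28306 + 12)*((71 - 69*(1 + 0*(-3))) - 382) = -28294*((71 - 69*(1 + 0)) - 382) = -28294*((71 - 69*1) - 382) = -28294*((71 - 69) - 382) = -28294*(2 - 382) = -28294*(-380) = 10751720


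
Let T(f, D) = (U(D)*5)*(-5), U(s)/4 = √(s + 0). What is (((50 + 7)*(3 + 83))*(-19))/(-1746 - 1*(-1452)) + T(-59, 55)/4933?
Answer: 15523/49 - 100*√55/4933 ≈ 316.65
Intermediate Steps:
U(s) = 4*√s (U(s) = 4*√(s + 0) = 4*√s)
T(f, D) = -100*√D (T(f, D) = ((4*√D)*5)*(-5) = (20*√D)*(-5) = -100*√D)
(((50 + 7)*(3 + 83))*(-19))/(-1746 - 1*(-1452)) + T(-59, 55)/4933 = (((50 + 7)*(3 + 83))*(-19))/(-1746 - 1*(-1452)) - 100*√55/4933 = ((57*86)*(-19))/(-1746 + 1452) - 100*√55*(1/4933) = (4902*(-19))/(-294) - 100*√55/4933 = -93138*(-1/294) - 100*√55/4933 = 15523/49 - 100*√55/4933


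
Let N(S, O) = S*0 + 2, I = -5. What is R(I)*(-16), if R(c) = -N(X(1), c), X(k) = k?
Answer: 32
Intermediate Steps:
N(S, O) = 2 (N(S, O) = 0 + 2 = 2)
R(c) = -2 (R(c) = -1*2 = -2)
R(I)*(-16) = -2*(-16) = 32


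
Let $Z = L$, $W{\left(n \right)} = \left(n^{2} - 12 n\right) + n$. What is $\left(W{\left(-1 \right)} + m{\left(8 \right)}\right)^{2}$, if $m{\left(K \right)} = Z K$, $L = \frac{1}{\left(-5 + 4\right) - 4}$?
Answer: $\frac{2704}{25} \approx 108.16$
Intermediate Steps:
$W{\left(n \right)} = n^{2} - 11 n$
$L = - \frac{1}{5}$ ($L = \frac{1}{-1 - 4} = \frac{1}{-5} = - \frac{1}{5} \approx -0.2$)
$Z = - \frac{1}{5} \approx -0.2$
$m{\left(K \right)} = - \frac{K}{5}$
$\left(W{\left(-1 \right)} + m{\left(8 \right)}\right)^{2} = \left(- (-11 - 1) - \frac{8}{5}\right)^{2} = \left(\left(-1\right) \left(-12\right) - \frac{8}{5}\right)^{2} = \left(12 - \frac{8}{5}\right)^{2} = \left(\frac{52}{5}\right)^{2} = \frac{2704}{25}$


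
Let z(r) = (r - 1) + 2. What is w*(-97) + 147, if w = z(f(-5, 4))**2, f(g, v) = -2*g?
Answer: -11590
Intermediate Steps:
z(r) = 1 + r (z(r) = (-1 + r) + 2 = 1 + r)
w = 121 (w = (1 - 2*(-5))**2 = (1 + 10)**2 = 11**2 = 121)
w*(-97) + 147 = 121*(-97) + 147 = -11737 + 147 = -11590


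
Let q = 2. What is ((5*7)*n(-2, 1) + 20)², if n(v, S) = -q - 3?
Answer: 24025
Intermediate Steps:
n(v, S) = -5 (n(v, S) = -1*2 - 3 = -2 - 3 = -5)
((5*7)*n(-2, 1) + 20)² = ((5*7)*(-5) + 20)² = (35*(-5) + 20)² = (-175 + 20)² = (-155)² = 24025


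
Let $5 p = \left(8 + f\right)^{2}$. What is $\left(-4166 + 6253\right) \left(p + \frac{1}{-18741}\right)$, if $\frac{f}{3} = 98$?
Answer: $\frac{3567213429833}{93705} \approx 3.8069 \cdot 10^{7}$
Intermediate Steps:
$f = 294$ ($f = 3 \cdot 98 = 294$)
$p = \frac{91204}{5}$ ($p = \frac{\left(8 + 294\right)^{2}}{5} = \frac{302^{2}}{5} = \frac{1}{5} \cdot 91204 = \frac{91204}{5} \approx 18241.0$)
$\left(-4166 + 6253\right) \left(p + \frac{1}{-18741}\right) = \left(-4166 + 6253\right) \left(\frac{91204}{5} + \frac{1}{-18741}\right) = 2087 \left(\frac{91204}{5} - \frac{1}{18741}\right) = 2087 \cdot \frac{1709254159}{93705} = \frac{3567213429833}{93705}$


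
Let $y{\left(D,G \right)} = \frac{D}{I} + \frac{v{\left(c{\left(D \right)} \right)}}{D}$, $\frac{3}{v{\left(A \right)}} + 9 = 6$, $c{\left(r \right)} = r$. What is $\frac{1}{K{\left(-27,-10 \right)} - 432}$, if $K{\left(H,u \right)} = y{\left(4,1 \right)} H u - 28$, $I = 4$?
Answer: $- \frac{2}{515} \approx -0.0038835$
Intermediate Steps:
$v{\left(A \right)} = -1$ ($v{\left(A \right)} = \frac{3}{-9 + 6} = \frac{3}{-3} = 3 \left(- \frac{1}{3}\right) = -1$)
$y{\left(D,G \right)} = - \frac{1}{D} + \frac{D}{4}$ ($y{\left(D,G \right)} = \frac{D}{4} - \frac{1}{D} = - \frac{1}{D} + \frac{D}{4}$)
$K{\left(H,u \right)} = -28 + \frac{3 H u}{4}$ ($K{\left(H,u \right)} = \left(- \frac{1}{4} + \frac{1}{4} \cdot 4\right) H u - 28 = \left(\left(-1\right) \frac{1}{4} + 1\right) H u - 28 = \left(- \frac{1}{4} + 1\right) H u - 28 = \frac{3 H}{4} u - 28 = \frac{3 H u}{4} - 28 = -28 + \frac{3 H u}{4}$)
$\frac{1}{K{\left(-27,-10 \right)} - 432} = \frac{1}{\left(-28 + \frac{3}{4} \left(-27\right) \left(-10\right)\right) - 432} = \frac{1}{\left(-28 + \frac{405}{2}\right) - 432} = \frac{1}{\frac{349}{2} - 432} = \frac{1}{- \frac{515}{2}} = - \frac{2}{515}$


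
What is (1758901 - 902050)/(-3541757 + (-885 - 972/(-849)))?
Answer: -242488833/1002567362 ≈ -0.24187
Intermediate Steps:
(1758901 - 902050)/(-3541757 + (-885 - 972/(-849))) = 856851/(-3541757 + (-885 - 1/849*(-972))) = 856851/(-3541757 + (-885 + 324/283)) = 856851/(-3541757 - 250131/283) = 856851/(-1002567362/283) = 856851*(-283/1002567362) = -242488833/1002567362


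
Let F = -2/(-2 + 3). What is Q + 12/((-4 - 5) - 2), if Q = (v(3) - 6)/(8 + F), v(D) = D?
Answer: -35/22 ≈ -1.5909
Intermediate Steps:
F = -2 (F = -2/1 = 1*(-2) = -2)
Q = -½ (Q = (3 - 6)/(8 - 2) = -3/6 = -3*⅙ = -½ ≈ -0.50000)
Q + 12/((-4 - 5) - 2) = -½ + 12/((-4 - 5) - 2) = -½ + 12/(-9 - 2) = -½ + 12/(-11) = -½ + 12*(-1/11) = -½ - 12/11 = -35/22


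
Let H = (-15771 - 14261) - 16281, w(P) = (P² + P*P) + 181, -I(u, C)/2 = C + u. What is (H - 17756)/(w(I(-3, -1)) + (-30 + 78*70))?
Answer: -64069/5739 ≈ -11.164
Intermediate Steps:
I(u, C) = -2*C - 2*u (I(u, C) = -2*(C + u) = -2*C - 2*u)
w(P) = 181 + 2*P² (w(P) = (P² + P²) + 181 = 2*P² + 181 = 181 + 2*P²)
H = -46313 (H = -30032 - 16281 = -46313)
(H - 17756)/(w(I(-3, -1)) + (-30 + 78*70)) = (-46313 - 17756)/((181 + 2*(-2*(-1) - 2*(-3))²) + (-30 + 78*70)) = -64069/((181 + 2*(2 + 6)²) + (-30 + 5460)) = -64069/((181 + 2*8²) + 5430) = -64069/((181 + 2*64) + 5430) = -64069/((181 + 128) + 5430) = -64069/(309 + 5430) = -64069/5739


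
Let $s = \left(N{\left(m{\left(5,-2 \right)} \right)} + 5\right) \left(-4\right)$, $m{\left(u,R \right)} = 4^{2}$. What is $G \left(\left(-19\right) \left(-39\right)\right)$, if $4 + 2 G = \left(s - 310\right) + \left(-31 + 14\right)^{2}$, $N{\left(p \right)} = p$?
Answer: $- \frac{80769}{2} \approx -40385.0$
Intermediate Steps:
$m{\left(u,R \right)} = 16$
$s = -84$ ($s = \left(16 + 5\right) \left(-4\right) = 21 \left(-4\right) = -84$)
$G = - \frac{109}{2}$ ($G = -2 + \frac{\left(-84 - 310\right) + \left(-31 + 14\right)^{2}}{2} = -2 + \frac{\left(-84 - 310\right) + \left(-17\right)^{2}}{2} = -2 + \frac{-394 + 289}{2} = -2 + \frac{1}{2} \left(-105\right) = -2 - \frac{105}{2} = - \frac{109}{2} \approx -54.5$)
$G \left(\left(-19\right) \left(-39\right)\right) = - \frac{109 \left(\left(-19\right) \left(-39\right)\right)}{2} = \left(- \frac{109}{2}\right) 741 = - \frac{80769}{2}$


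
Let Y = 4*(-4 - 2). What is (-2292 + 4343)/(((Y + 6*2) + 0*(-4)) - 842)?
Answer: -293/122 ≈ -2.4016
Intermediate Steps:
Y = -24 (Y = 4*(-6) = -24)
(-2292 + 4343)/(((Y + 6*2) + 0*(-4)) - 842) = (-2292 + 4343)/(((-24 + 6*2) + 0*(-4)) - 842) = 2051/(((-24 + 12) + 0) - 842) = 2051/((-12 + 0) - 842) = 2051/(-12 - 842) = 2051/(-854) = 2051*(-1/854) = -293/122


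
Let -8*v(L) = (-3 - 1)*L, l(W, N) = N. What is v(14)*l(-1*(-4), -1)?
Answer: -7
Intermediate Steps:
v(L) = L/2 (v(L) = -(-3 - 1)*L/8 = -(-1)*L/2 = L/2)
v(14)*l(-1*(-4), -1) = ((½)*14)*(-1) = 7*(-1) = -7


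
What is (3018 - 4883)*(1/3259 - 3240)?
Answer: 19692831535/3259 ≈ 6.0426e+6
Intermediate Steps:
(3018 - 4883)*(1/3259 - 3240) = -1865*(1/3259 - 3240) = -1865*(-10559159/3259) = 19692831535/3259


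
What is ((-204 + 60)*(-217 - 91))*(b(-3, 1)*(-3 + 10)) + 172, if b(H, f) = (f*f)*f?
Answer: 310636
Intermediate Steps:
b(H, f) = f³ (b(H, f) = f²*f = f³)
((-204 + 60)*(-217 - 91))*(b(-3, 1)*(-3 + 10)) + 172 = ((-204 + 60)*(-217 - 91))*(1³*(-3 + 10)) + 172 = (-144*(-308))*(1*7) + 172 = 44352*7 + 172 = 310464 + 172 = 310636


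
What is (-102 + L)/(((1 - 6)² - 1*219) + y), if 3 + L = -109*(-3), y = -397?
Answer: -74/197 ≈ -0.37563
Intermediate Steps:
L = 324 (L = -3 - 109*(-3) = -3 + 327 = 324)
(-102 + L)/(((1 - 6)² - 1*219) + y) = (-102 + 324)/(((1 - 6)² - 1*219) - 397) = 222/(((-5)² - 219) - 397) = 222/((25 - 219) - 397) = 222/(-194 - 397) = 222/(-591) = 222*(-1/591) = -74/197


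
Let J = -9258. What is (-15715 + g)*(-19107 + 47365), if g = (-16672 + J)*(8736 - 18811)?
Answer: 7381810071030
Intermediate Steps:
g = 261244750 (g = (-16672 - 9258)*(8736 - 18811) = -25930*(-10075) = 261244750)
(-15715 + g)*(-19107 + 47365) = (-15715 + 261244750)*(-19107 + 47365) = 261229035*28258 = 7381810071030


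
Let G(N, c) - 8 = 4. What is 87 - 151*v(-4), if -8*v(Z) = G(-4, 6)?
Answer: 627/2 ≈ 313.50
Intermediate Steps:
G(N, c) = 12 (G(N, c) = 8 + 4 = 12)
v(Z) = -3/2 (v(Z) = -1/8*12 = -3/2)
87 - 151*v(-4) = 87 - 151*(-3/2) = 87 + 453/2 = 627/2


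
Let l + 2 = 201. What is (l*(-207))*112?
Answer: -4613616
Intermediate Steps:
l = 199 (l = -2 + 201 = 199)
(l*(-207))*112 = (199*(-207))*112 = -41193*112 = -4613616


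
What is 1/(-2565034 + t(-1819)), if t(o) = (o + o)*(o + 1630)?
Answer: -1/1877452 ≈ -5.3264e-7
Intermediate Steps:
t(o) = 2*o*(1630 + o) (t(o) = (2*o)*(1630 + o) = 2*o*(1630 + o))
1/(-2565034 + t(-1819)) = 1/(-2565034 + 2*(-1819)*(1630 - 1819)) = 1/(-2565034 + 2*(-1819)*(-189)) = 1/(-2565034 + 687582) = 1/(-1877452) = -1/1877452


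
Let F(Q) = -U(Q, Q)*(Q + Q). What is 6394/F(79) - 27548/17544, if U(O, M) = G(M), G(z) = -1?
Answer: 13477969/346494 ≈ 38.898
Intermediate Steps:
U(O, M) = -1
F(Q) = 2*Q (F(Q) = -(-1)*(Q + Q) = -(-1)*2*Q = -(-2)*Q = 2*Q)
6394/F(79) - 27548/17544 = 6394/((2*79)) - 27548/17544 = 6394/158 - 27548*1/17544 = 6394*(1/158) - 6887/4386 = 3197/79 - 6887/4386 = 13477969/346494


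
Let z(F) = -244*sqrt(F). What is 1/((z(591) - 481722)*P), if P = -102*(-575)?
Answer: -80287/2268004292690700 + 61*sqrt(591)/3402006439036050 ≈ -3.4964e-11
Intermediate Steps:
P = 58650
1/((z(591) - 481722)*P) = 1/(-244*sqrt(591) - 481722*58650) = (1/58650)/(-481722 - 244*sqrt(591)) = 1/(58650*(-481722 - 244*sqrt(591)))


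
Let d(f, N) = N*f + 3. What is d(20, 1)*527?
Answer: 12121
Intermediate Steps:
d(f, N) = 3 + N*f
d(20, 1)*527 = (3 + 1*20)*527 = (3 + 20)*527 = 23*527 = 12121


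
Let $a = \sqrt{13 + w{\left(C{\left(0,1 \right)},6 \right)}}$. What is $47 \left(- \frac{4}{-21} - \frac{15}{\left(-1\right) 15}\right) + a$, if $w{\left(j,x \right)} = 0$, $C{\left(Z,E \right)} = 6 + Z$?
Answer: $\frac{1175}{21} + \sqrt{13} \approx 59.558$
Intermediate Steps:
$a = \sqrt{13}$ ($a = \sqrt{13 + 0} = \sqrt{13} \approx 3.6056$)
$47 \left(- \frac{4}{-21} - \frac{15}{\left(-1\right) 15}\right) + a = 47 \left(- \frac{4}{-21} - \frac{15}{\left(-1\right) 15}\right) + \sqrt{13} = 47 \left(\left(-4\right) \left(- \frac{1}{21}\right) - \frac{15}{-15}\right) + \sqrt{13} = 47 \left(\frac{4}{21} - -1\right) + \sqrt{13} = 47 \left(\frac{4}{21} + 1\right) + \sqrt{13} = 47 \cdot \frac{25}{21} + \sqrt{13} = \frac{1175}{21} + \sqrt{13}$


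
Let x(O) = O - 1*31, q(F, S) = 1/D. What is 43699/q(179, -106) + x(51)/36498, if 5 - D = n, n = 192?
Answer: -149125590527/18249 ≈ -8.1717e+6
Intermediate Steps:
D = -187 (D = 5 - 1*192 = 5 - 192 = -187)
q(F, S) = -1/187 (q(F, S) = 1/(-187) = -1/187)
x(O) = -31 + O (x(O) = O - 31 = -31 + O)
43699/q(179, -106) + x(51)/36498 = 43699/(-1/187) + (-31 + 51)/36498 = 43699*(-187) + 20*(1/36498) = -8171713 + 10/18249 = -149125590527/18249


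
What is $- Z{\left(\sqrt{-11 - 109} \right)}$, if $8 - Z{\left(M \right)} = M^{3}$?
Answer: $-8 - 240 i \sqrt{30} \approx -8.0 - 1314.5 i$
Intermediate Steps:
$Z{\left(M \right)} = 8 - M^{3}$
$- Z{\left(\sqrt{-11 - 109} \right)} = - (8 - \left(\sqrt{-11 - 109}\right)^{3}) = - (8 - \left(\sqrt{-120}\right)^{3}) = - (8 - \left(2 i \sqrt{30}\right)^{3}) = - (8 - - 240 i \sqrt{30}) = - (8 + 240 i \sqrt{30}) = -8 - 240 i \sqrt{30}$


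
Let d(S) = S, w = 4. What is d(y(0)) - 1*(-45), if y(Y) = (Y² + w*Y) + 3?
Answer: 48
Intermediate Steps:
y(Y) = 3 + Y² + 4*Y (y(Y) = (Y² + 4*Y) + 3 = 3 + Y² + 4*Y)
d(y(0)) - 1*(-45) = (3 + 0² + 4*0) - 1*(-45) = (3 + 0 + 0) + 45 = 3 + 45 = 48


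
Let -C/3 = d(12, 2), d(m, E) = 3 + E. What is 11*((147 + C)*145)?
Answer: 210540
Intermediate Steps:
C = -15 (C = -3*(3 + 2) = -3*5 = -15)
11*((147 + C)*145) = 11*((147 - 15)*145) = 11*(132*145) = 11*19140 = 210540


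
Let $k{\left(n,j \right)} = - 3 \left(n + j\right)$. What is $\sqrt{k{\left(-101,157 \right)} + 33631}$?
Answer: $\sqrt{33463} \approx 182.93$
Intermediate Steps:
$k{\left(n,j \right)} = - 3 j - 3 n$ ($k{\left(n,j \right)} = - 3 \left(j + n\right) = - 3 j - 3 n$)
$\sqrt{k{\left(-101,157 \right)} + 33631} = \sqrt{\left(\left(-3\right) 157 - -303\right) + 33631} = \sqrt{\left(-471 + 303\right) + 33631} = \sqrt{-168 + 33631} = \sqrt{33463}$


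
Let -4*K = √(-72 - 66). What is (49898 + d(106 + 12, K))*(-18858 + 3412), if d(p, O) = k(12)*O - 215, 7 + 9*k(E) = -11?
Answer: -767403618 - 7723*I*√138 ≈ -7.674e+8 - 90725.0*I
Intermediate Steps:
k(E) = -2 (k(E) = -7/9 + (⅑)*(-11) = -7/9 - 11/9 = -2)
K = -I*√138/4 (K = -√(-72 - 66)/4 = -I*√138/4 ≈ -2.9368*I)
d(p, O) = -215 - 2*O (d(p, O) = -2*O - 215 = -215 - 2*O)
(49898 + d(106 + 12, K))*(-18858 + 3412) = (49898 + (-215 - (-1)*I*√138/2))*(-18858 + 3412) = (49898 + (-215 + I*√138/2))*(-15446) = (49683 + I*√138/2)*(-15446) = -767403618 - 7723*I*√138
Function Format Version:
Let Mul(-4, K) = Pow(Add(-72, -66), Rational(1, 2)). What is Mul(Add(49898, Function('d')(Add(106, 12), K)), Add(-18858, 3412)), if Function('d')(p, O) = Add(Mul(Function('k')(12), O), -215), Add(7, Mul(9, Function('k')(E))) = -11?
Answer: Add(-767403618, Mul(-7723, I, Pow(138, Rational(1, 2)))) ≈ Add(-7.6740e+8, Mul(-90725., I))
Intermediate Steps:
Function('k')(E) = -2 (Function('k')(E) = Add(Rational(-7, 9), Mul(Rational(1, 9), -11)) = Add(Rational(-7, 9), Rational(-11, 9)) = -2)
K = Mul(Rational(-1, 4), I, Pow(138, Rational(1, 2))) (K = Mul(Rational(-1, 4), Pow(Add(-72, -66), Rational(1, 2))) = Mul(Rational(-1, 4), Pow(-138, Rational(1, 2))) = Mul(Rational(-1, 4), Mul(I, Pow(138, Rational(1, 2)))) = Mul(Rational(-1, 4), I, Pow(138, Rational(1, 2))) ≈ Mul(-2.9368, I))
Function('d')(p, O) = Add(-215, Mul(-2, O)) (Function('d')(p, O) = Add(Mul(-2, O), -215) = Add(-215, Mul(-2, O)))
Mul(Add(49898, Function('d')(Add(106, 12), K)), Add(-18858, 3412)) = Mul(Add(49898, Add(-215, Mul(-2, Mul(Rational(-1, 4), I, Pow(138, Rational(1, 2)))))), Add(-18858, 3412)) = Mul(Add(49898, Add(-215, Mul(Rational(1, 2), I, Pow(138, Rational(1, 2))))), -15446) = Mul(Add(49683, Mul(Rational(1, 2), I, Pow(138, Rational(1, 2)))), -15446) = Add(-767403618, Mul(-7723, I, Pow(138, Rational(1, 2))))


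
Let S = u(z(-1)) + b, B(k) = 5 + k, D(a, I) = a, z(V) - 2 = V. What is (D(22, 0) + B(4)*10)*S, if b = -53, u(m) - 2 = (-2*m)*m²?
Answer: -5936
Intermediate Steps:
z(V) = 2 + V
u(m) = 2 - 2*m³ (u(m) = 2 + (-2*m)*m² = 2 - 2*m³)
S = -53 (S = (2 - 2*(2 - 1)³) - 53 = (2 - 2*1³) - 53 = (2 - 2*1) - 53 = (2 - 2) - 53 = 0 - 53 = -53)
(D(22, 0) + B(4)*10)*S = (22 + (5 + 4)*10)*(-53) = (22 + 9*10)*(-53) = (22 + 90)*(-53) = 112*(-53) = -5936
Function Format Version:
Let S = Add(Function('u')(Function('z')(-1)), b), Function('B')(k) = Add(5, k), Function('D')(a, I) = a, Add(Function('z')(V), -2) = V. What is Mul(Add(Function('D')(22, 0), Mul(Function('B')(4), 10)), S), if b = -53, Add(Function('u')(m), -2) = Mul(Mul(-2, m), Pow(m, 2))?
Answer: -5936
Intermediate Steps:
Function('z')(V) = Add(2, V)
Function('u')(m) = Add(2, Mul(-2, Pow(m, 3))) (Function('u')(m) = Add(2, Mul(Mul(-2, m), Pow(m, 2))) = Add(2, Mul(-2, Pow(m, 3))))
S = -53 (S = Add(Add(2, Mul(-2, Pow(Add(2, -1), 3))), -53) = Add(Add(2, Mul(-2, Pow(1, 3))), -53) = Add(Add(2, Mul(-2, 1)), -53) = Add(Add(2, -2), -53) = Add(0, -53) = -53)
Mul(Add(Function('D')(22, 0), Mul(Function('B')(4), 10)), S) = Mul(Add(22, Mul(Add(5, 4), 10)), -53) = Mul(Add(22, Mul(9, 10)), -53) = Mul(Add(22, 90), -53) = Mul(112, -53) = -5936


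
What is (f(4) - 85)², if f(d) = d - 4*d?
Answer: 9409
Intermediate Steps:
f(d) = -3*d
(f(4) - 85)² = (-3*4 - 85)² = (-12 - 85)² = (-97)² = 9409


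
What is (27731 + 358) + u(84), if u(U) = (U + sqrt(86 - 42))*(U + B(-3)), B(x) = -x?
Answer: 35397 + 174*sqrt(11) ≈ 35974.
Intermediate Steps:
u(U) = (3 + U)*(U + 2*sqrt(11)) (u(U) = (U + sqrt(86 - 42))*(U - 1*(-3)) = (U + sqrt(44))*(U + 3) = (U + 2*sqrt(11))*(3 + U) = (3 + U)*(U + 2*sqrt(11)))
(27731 + 358) + u(84) = (27731 + 358) + (84**2 + 3*84 + 6*sqrt(11) + 2*84*sqrt(11)) = 28089 + (7056 + 252 + 6*sqrt(11) + 168*sqrt(11)) = 28089 + (7308 + 174*sqrt(11)) = 35397 + 174*sqrt(11)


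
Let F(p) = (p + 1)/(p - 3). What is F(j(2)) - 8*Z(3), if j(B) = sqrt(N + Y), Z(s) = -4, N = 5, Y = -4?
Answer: 31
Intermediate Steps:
j(B) = 1 (j(B) = sqrt(5 - 4) = sqrt(1) = 1)
F(p) = (1 + p)/(-3 + p)
F(j(2)) - 8*Z(3) = (1 + 1)/(-3 + 1) - 8*(-4) = 2/(-2) + 32 = -1/2*2 + 32 = -1 + 32 = 31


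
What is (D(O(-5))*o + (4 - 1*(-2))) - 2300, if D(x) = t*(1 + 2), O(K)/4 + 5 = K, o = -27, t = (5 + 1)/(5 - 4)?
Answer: -2780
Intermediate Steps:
t = 6 (t = 6/1 = 6*1 = 6)
O(K) = -20 + 4*K
D(x) = 18 (D(x) = 6*(1 + 2) = 6*3 = 18)
(D(O(-5))*o + (4 - 1*(-2))) - 2300 = (18*(-27) + (4 - 1*(-2))) - 2300 = (-486 + (4 + 2)) - 2300 = (-486 + 6) - 2300 = -480 - 2300 = -2780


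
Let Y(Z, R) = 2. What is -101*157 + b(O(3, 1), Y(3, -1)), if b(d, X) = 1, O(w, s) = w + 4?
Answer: -15856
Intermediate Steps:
O(w, s) = 4 + w
-101*157 + b(O(3, 1), Y(3, -1)) = -101*157 + 1 = -15857 + 1 = -15856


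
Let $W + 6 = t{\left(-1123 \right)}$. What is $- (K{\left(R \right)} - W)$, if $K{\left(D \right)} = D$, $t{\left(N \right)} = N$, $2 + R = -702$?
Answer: $-425$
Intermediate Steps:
$R = -704$ ($R = -2 - 702 = -704$)
$W = -1129$ ($W = -6 - 1123 = -1129$)
$- (K{\left(R \right)} - W) = - (-704 - -1129) = - (-704 + 1129) = \left(-1\right) 425 = -425$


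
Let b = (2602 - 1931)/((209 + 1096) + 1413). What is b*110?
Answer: 36905/1359 ≈ 27.156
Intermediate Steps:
b = 671/2718 (b = 671/(1305 + 1413) = 671/2718 ≈ 0.24687)
b*110 = (671/2718)*110 = 36905/1359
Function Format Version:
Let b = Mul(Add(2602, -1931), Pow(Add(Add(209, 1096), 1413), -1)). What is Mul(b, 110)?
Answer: Rational(36905, 1359) ≈ 27.156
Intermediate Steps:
b = Rational(671, 2718) (b = Mul(671, Pow(Add(1305, 1413), -1)) = Mul(671, Pow(2718, -1)) = Mul(671, Rational(1, 2718)) = Rational(671, 2718) ≈ 0.24687)
Mul(b, 110) = Mul(Rational(671, 2718), 110) = Rational(36905, 1359)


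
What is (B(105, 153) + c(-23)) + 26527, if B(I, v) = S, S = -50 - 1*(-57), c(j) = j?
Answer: 26511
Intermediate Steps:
S = 7 (S = -50 + 57 = 7)
B(I, v) = 7
(B(105, 153) + c(-23)) + 26527 = (7 - 23) + 26527 = -16 + 26527 = 26511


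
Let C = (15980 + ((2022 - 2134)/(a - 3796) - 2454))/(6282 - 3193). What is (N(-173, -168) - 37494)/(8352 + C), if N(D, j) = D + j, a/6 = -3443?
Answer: -1428997795505/315613765914 ≈ -4.5277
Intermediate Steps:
a = -20658 (a = 6*(-3443) = -20658)
C = 165382458/37769203 (C = (15980 + ((2022 - 2134)/(-20658 - 3796) - 2454))/(6282 - 3193) = (15980 + (-112/(-24454) - 2454))/3089 = (15980 + (-112*(-1/24454) - 2454))*(1/3089) = (15980 + (56/12227 - 2454))*(1/3089) = (15980 - 30005002/12227)*(1/3089) = (165382458/12227)*(1/3089) = 165382458/37769203 ≈ 4.3788)
(N(-173, -168) - 37494)/(8352 + C) = ((-173 - 168) - 37494)/(8352 + 165382458/37769203) = (-341 - 37494)/(315613765914/37769203) = -37835*37769203/315613765914 = -1428997795505/315613765914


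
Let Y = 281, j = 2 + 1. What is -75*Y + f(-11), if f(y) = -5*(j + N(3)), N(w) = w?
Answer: -21105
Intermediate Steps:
j = 3
f(y) = -30 (f(y) = -5*(3 + 3) = -5*6 = -30)
-75*Y + f(-11) = -75*281 - 30 = -21075 - 30 = -21105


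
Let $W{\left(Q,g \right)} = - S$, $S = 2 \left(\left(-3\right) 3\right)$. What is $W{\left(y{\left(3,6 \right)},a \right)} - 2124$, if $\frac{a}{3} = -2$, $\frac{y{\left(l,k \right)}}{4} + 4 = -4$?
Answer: $-2106$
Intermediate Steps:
$y{\left(l,k \right)} = -32$ ($y{\left(l,k \right)} = -16 + 4 \left(-4\right) = -16 - 16 = -32$)
$a = -6$ ($a = 3 \left(-2\right) = -6$)
$S = -18$ ($S = 2 \left(-9\right) = -18$)
$W{\left(Q,g \right)} = 18$ ($W{\left(Q,g \right)} = \left(-1\right) \left(-18\right) = 18$)
$W{\left(y{\left(3,6 \right)},a \right)} - 2124 = 18 - 2124 = -2106$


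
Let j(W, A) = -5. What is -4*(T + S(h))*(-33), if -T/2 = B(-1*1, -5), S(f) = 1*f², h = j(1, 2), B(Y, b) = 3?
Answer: 2508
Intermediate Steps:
h = -5
S(f) = f²
T = -6 (T = -2*3 = -6)
-4*(T + S(h))*(-33) = -4*(-6 + (-5)²)*(-33) = -4*(-6 + 25)*(-33) = -4*19*(-33) = -76*(-33) = 2508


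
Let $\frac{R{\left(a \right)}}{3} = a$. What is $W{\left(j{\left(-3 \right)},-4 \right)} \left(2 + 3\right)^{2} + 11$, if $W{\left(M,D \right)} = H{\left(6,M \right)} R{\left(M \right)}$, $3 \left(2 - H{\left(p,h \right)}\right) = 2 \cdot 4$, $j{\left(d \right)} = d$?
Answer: $161$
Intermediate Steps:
$R{\left(a \right)} = 3 a$
$H{\left(p,h \right)} = - \frac{2}{3}$ ($H{\left(p,h \right)} = 2 - \frac{2 \cdot 4}{3} = 2 - \frac{8}{3} = - \frac{2}{3}$)
$W{\left(M,D \right)} = - 2 M$ ($W{\left(M,D \right)} = - \frac{2 \cdot 3 M}{3} = - 2 M$)
$W{\left(j{\left(-3 \right)},-4 \right)} \left(2 + 3\right)^{2} + 11 = \left(-2\right) \left(-3\right) \left(2 + 3\right)^{2} + 11 = 6 \cdot 5^{2} + 11 = 6 \cdot 25 + 11 = 150 + 11 = 161$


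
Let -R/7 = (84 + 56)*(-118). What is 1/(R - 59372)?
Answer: 1/56268 ≈ 1.7772e-5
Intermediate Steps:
R = 115640 (R = -7*(84 + 56)*(-118) = -980*(-118) = -7*(-16520) = 115640)
1/(R - 59372) = 1/(115640 - 59372) = 1/56268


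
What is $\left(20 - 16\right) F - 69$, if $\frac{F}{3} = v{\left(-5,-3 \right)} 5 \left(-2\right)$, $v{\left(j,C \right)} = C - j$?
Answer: $-309$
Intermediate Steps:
$F = -60$ ($F = 3 \left(-3 - -5\right) 5 \left(-2\right) = 3 \left(-3 + 5\right) 5 \left(-2\right) = 3 \cdot 2 \cdot 5 \left(-2\right) = 3 \cdot 10 \left(-2\right) = 3 \left(-20\right) = -60$)
$\left(20 - 16\right) F - 69 = \left(20 - 16\right) \left(-60\right) - 69 = 4 \left(-60\right) - 69 = -240 - 69 = -309$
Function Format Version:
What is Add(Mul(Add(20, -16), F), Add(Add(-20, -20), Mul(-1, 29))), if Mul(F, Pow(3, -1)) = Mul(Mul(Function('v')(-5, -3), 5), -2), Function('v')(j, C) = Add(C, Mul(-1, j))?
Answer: -309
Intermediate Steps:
F = -60 (F = Mul(3, Mul(Mul(Add(-3, Mul(-1, -5)), 5), -2)) = Mul(3, Mul(Mul(Add(-3, 5), 5), -2)) = Mul(3, Mul(Mul(2, 5), -2)) = Mul(3, Mul(10, -2)) = Mul(3, -20) = -60)
Add(Mul(Add(20, -16), F), Add(Add(-20, -20), Mul(-1, 29))) = Add(Mul(Add(20, -16), -60), Add(Add(-20, -20), Mul(-1, 29))) = Add(Mul(4, -60), Add(-40, -29)) = Add(-240, -69) = -309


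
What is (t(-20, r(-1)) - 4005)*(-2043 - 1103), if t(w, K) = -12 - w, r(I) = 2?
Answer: 12574562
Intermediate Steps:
(t(-20, r(-1)) - 4005)*(-2043 - 1103) = ((-12 - 1*(-20)) - 4005)*(-2043 - 1103) = ((-12 + 20) - 4005)*(-3146) = (8 - 4005)*(-3146) = -3997*(-3146) = 12574562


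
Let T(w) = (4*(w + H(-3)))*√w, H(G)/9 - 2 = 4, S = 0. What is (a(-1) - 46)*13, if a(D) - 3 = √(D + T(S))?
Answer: -559 + 13*I ≈ -559.0 + 13.0*I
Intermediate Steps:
H(G) = 54 (H(G) = 18 + 9*4 = 18 + 36 = 54)
T(w) = √w*(216 + 4*w) (T(w) = (4*(w + 54))*√w = (4*(54 + w))*√w = (216 + 4*w)*√w = √w*(216 + 4*w))
a(D) = 3 + √D (a(D) = 3 + √(D + 4*√0*(54 + 0)) = 3 + √(D + 4*0*54) = 3 + √(D + 0) = 3 + √D)
(a(-1) - 46)*13 = ((3 + √(-1)) - 46)*13 = ((3 + I) - 46)*13 = (-43 + I)*13 = -559 + 13*I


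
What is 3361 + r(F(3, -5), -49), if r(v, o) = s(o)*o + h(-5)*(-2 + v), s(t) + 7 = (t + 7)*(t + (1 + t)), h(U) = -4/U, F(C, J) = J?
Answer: -979638/5 ≈ -1.9593e+5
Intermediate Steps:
s(t) = -7 + (1 + 2*t)*(7 + t) (s(t) = -7 + (t + 7)*(t + (1 + t)) = -7 + (7 + t)*(1 + 2*t) = -7 + (1 + 2*t)*(7 + t))
r(v, o) = -8/5 + 4*v/5 + o²*(15 + 2*o) (r(v, o) = (o*(15 + 2*o))*o + (-4/(-5))*(-2 + v) = o²*(15 + 2*o) + (-4*(-⅕))*(-2 + v) = o²*(15 + 2*o) + 4*(-2 + v)/5 = o²*(15 + 2*o) + (-8/5 + 4*v/5) = -8/5 + 4*v/5 + o²*(15 + 2*o))
3361 + r(F(3, -5), -49) = 3361 + (-8/5 + (⅘)*(-5) + (-49)²*(15 + 2*(-49))) = 3361 + (-8/5 - 4 + 2401*(15 - 98)) = 3361 + (-8/5 - 4 + 2401*(-83)) = 3361 + (-8/5 - 4 - 199283) = 3361 - 996443/5 = -979638/5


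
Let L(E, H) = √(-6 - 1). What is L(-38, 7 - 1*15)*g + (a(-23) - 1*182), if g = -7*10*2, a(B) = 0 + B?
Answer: -205 - 140*I*√7 ≈ -205.0 - 370.41*I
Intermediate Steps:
a(B) = B
g = -140 (g = -70*2 = -140)
L(E, H) = I*√7 (L(E, H) = √(-7) = I*√7)
L(-38, 7 - 1*15)*g + (a(-23) - 1*182) = (I*√7)*(-140) + (-23 - 1*182) = -140*I*√7 + (-23 - 182) = -140*I*√7 - 205 = -205 - 140*I*√7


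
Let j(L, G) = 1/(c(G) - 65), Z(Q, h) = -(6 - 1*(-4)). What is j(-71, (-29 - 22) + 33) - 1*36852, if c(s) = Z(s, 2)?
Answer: -2763901/75 ≈ -36852.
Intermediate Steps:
Z(Q, h) = -10 (Z(Q, h) = -(6 + 4) = -1*10 = -10)
c(s) = -10
j(L, G) = -1/75 (j(L, G) = 1/(-10 - 65) = 1/(-75) = -1/75)
j(-71, (-29 - 22) + 33) - 1*36852 = -1/75 - 1*36852 = -1/75 - 36852 = -2763901/75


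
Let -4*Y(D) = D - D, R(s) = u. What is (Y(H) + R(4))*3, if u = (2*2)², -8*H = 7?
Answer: 48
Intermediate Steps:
H = -7/8 (H = -⅛*7 = -7/8 ≈ -0.87500)
u = 16 (u = 4² = 16)
R(s) = 16
Y(D) = 0 (Y(D) = -(D - D)/4 = -¼*0 = 0)
(Y(H) + R(4))*3 = (0 + 16)*3 = 16*3 = 48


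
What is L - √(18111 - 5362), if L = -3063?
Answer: -3063 - √12749 ≈ -3175.9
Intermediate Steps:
L - √(18111 - 5362) = -3063 - √(18111 - 5362) = -3063 - √12749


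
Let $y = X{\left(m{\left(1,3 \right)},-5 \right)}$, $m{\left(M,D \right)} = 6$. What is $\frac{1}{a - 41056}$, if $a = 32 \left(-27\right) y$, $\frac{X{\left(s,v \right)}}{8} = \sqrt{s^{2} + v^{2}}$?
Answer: $\frac{1283}{38397664} - \frac{27 \sqrt{61}}{4799708} \approx -1.0522 \cdot 10^{-5}$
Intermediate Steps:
$X{\left(s,v \right)} = 8 \sqrt{s^{2} + v^{2}}$
$y = 8 \sqrt{61}$ ($y = 8 \sqrt{6^{2} + \left(-5\right)^{2}} = 8 \sqrt{36 + 25} = 8 \sqrt{61} \approx 62.482$)
$a = - 6912 \sqrt{61}$ ($a = 32 \left(-27\right) 8 \sqrt{61} = - 864 \cdot 8 \sqrt{61} = - 6912 \sqrt{61} \approx -53984.0$)
$\frac{1}{a - 41056} = \frac{1}{- 6912 \sqrt{61} - 41056} = \frac{1}{-41056 - 6912 \sqrt{61}}$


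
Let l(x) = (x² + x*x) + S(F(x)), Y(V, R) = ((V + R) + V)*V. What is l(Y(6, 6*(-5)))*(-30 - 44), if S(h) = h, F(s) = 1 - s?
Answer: -1734338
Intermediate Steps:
Y(V, R) = V*(R + 2*V) (Y(V, R) = ((R + V) + V)*V = (R + 2*V)*V = V*(R + 2*V))
l(x) = 1 - x + 2*x² (l(x) = (x² + x*x) + (1 - x) = (x² + x²) + (1 - x) = 2*x² + (1 - x) = 1 - x + 2*x²)
l(Y(6, 6*(-5)))*(-30 - 44) = (1 - 6*(6*(-5) + 2*6) + 2*(6*(6*(-5) + 2*6))²)*(-30 - 44) = (1 - 6*(-30 + 12) + 2*(6*(-30 + 12))²)*(-74) = (1 - 6*(-18) + 2*(6*(-18))²)*(-74) = (1 - 1*(-108) + 2*(-108)²)*(-74) = (1 + 108 + 2*11664)*(-74) = (1 + 108 + 23328)*(-74) = 23437*(-74) = -1734338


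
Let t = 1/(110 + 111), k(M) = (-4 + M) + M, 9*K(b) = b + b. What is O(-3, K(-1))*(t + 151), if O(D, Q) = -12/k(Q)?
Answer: 450522/1105 ≈ 407.71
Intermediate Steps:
K(b) = 2*b/9 (K(b) = (b + b)/9 = (2*b)/9 = 2*b/9)
k(M) = -4 + 2*M
O(D, Q) = -12/(-4 + 2*Q)
t = 1/221 ≈ 0.0045249
O(-3, K(-1))*(t + 151) = (-6/(-2 + (2/9)*(-1)))*(1/221 + 151) = -6/(-2 - 2/9)*(33372/221) = -6/(-20/9)*(33372/221) = -6*(-9/20)*(33372/221) = (27/10)*(33372/221) = 450522/1105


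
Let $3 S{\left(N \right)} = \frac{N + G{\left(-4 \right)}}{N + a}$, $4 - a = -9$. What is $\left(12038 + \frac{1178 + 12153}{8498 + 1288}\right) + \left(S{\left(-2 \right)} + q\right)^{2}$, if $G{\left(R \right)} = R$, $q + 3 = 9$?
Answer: $\frac{14295964535}{1184106} \approx 12073.0$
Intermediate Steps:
$a = 13$ ($a = 4 - -9 = 4 + 9 = 13$)
$q = 6$ ($q = -3 + 9 = 6$)
$S{\left(N \right)} = \frac{-4 + N}{3 \left(13 + N\right)}$ ($S{\left(N \right)} = \frac{\left(N - 4\right) \frac{1}{N + 13}}{3} = \frac{\left(-4 + N\right) \frac{1}{13 + N}}{3} = \frac{\frac{1}{13 + N} \left(-4 + N\right)}{3} = \frac{-4 + N}{3 \left(13 + N\right)}$)
$\left(12038 + \frac{1178 + 12153}{8498 + 1288}\right) + \left(S{\left(-2 \right)} + q\right)^{2} = \left(12038 + \frac{1178 + 12153}{8498 + 1288}\right) + \left(\frac{-4 - 2}{3 \left(13 - 2\right)} + 6\right)^{2} = \left(12038 + \frac{13331}{9786}\right) + \left(\frac{1}{3} \cdot \frac{1}{11} \left(-6\right) + 6\right)^{2} = \left(12038 + 13331 \cdot \frac{1}{9786}\right) + \left(\frac{1}{3} \cdot \frac{1}{11} \left(-6\right) + 6\right)^{2} = \left(12038 + \frac{13331}{9786}\right) + \left(- \frac{2}{11} + 6\right)^{2} = \frac{117817199}{9786} + \left(\frac{64}{11}\right)^{2} = \frac{117817199}{9786} + \frac{4096}{121} = \frac{14295964535}{1184106}$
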